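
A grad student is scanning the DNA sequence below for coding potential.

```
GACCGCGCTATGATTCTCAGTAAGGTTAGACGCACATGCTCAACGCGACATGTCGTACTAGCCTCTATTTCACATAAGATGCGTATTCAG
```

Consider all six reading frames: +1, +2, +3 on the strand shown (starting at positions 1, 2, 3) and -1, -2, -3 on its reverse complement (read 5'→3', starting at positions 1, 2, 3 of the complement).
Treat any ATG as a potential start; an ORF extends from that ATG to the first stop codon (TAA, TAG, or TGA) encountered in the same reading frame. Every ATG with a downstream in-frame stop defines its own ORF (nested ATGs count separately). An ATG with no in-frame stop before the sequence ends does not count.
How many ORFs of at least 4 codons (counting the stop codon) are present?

4

Reverse complement (5'→3'): CTGAATACGCATCTTATGTGAAATAGAGGCTAGTACGACATGTCGCGTTGAGCATGTGCGTCTAACCTTACTGAGAATCATAGCGCGGTC
Frame +1: GAC CGC GCT ATG ATT CTC AGT AAG GTT AGA CGC ACA TGC TCA ACG CGA CAT GTC GTA CTA GCC TCT ATT TCA CAT AAG ATG CGT ATT CAG — no ATG→stop ORF.
Frame +2: ACC GCG CTA TGA TTC TCA GTA AGG TTA GAC GCA CAT GCT CAA CGC GAC ATG TCG TAC TAG CCT CTA TTT CAC ATA AGA TGC GTA TTC — ATG at 50, stop TAG at 59 → 12 nt.
Frame +3: CCG CGC TAT GAT TCT CAG TAA GGT TAG ACG CAC ATG CTC AAC GCG ACA TGT CGT ACT AGC CTC TAT TTC ACA TAA GAT GCG TAT TCA — ATG at 36, stop TAA at 75 → 42 nt.
Frame -1: CTG AAT ACG CAT CTT ATG TGA AAT AGA GGC TAG TAC GAC ATG TCG CGT TGA GCA TGT GCG TCT AAC CTT ACT GAG AAT CAT AGC GCG GTC — ATG at 16, stop TGA at 19 → 6 nt; ATG at 40, stop TGA at 49 → 12 nt.
Frame -2: TGA ATA CGC ATC TTA TGT GAA ATA GAG GCT AGT ACG ACA TGT CGC GTT GAG CAT GTG CGT CTA ACC TTA CTG AGA ATC ATA GCG CGG — no ATG→stop ORF.
Frame -3: GAA TAC GCA TCT TAT GTG AAA TAG AGG CTA GTA CGA CAT GTC GCG TTG AGC ATG TGC GTC TAA CCT TAC TGA GAA TCA TAG CGC GGT — ATG at 54, stop TAA at 63 → 12 nt.
ORFs ≥ 4 codons: frame +2 50–61 (4 codons), frame +3 36–77 (14 codons), frame -1 40–51 (4 codons), frame -3 54–65 (4 codons). Count = 4.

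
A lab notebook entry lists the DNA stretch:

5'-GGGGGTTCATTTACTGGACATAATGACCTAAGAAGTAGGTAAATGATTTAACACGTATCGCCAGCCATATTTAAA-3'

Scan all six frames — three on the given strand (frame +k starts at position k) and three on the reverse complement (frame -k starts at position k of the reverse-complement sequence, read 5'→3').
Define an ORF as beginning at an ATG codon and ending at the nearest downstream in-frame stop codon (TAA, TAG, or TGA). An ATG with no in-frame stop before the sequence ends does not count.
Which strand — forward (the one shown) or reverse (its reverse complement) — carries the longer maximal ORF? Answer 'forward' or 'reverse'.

reverse

Reverse complement (5'→3'): TTTAAATATGGCTGGCGATACGTGTTAAATCATTTACCTACTTCTTAGGTCATTATGTCCAGTAAATGAACCCCC
Frame +1: GGG GGT TCA TTT ACT GGA CAT AAT GAC CTA AGA AGT AGG TAA ATG ATT TAA CAC GTA TCG CCA GCC ATA TTT AAA — ATG at 43, stop TAA at 49 → 9 nt.
Frame +2: GGG GTT CAT TTA CTG GAC ATA ATG ACC TAA GAA GTA GGT AAA TGA TTT AAC ACG TAT CGC CAG CCA TAT TTA — ATG at 23, stop TAA at 29 → 9 nt.
Frame +3: GGG TTC ATT TAC TGG ACA TAA TGA CCT AAG AAG TAG GTA AAT GAT TTA ACA CGT ATC GCC AGC CAT ATT TAA — no ATG→stop ORF.
Frame -1: TTT AAA TAT GGC TGG CGA TAC GTG TTA AAT CAT TTA CCT ACT TCT TAG GTC ATT ATG TCC AGT AAA TGA ACC CCC — ATG at 55, stop TGA at 67 → 15 nt.
Frame -2: TTA AAT ATG GCT GGC GAT ACG TGT TAA ATC ATT TAC CTA CTT CTT AGG TCA TTA TGT CCA GTA AAT GAA CCC — ATG at 8, stop TAA at 26 → 21 nt.
Frame -3: TAA ATA TGG CTG GCG ATA CGT GTT AAA TCA TTT ACC TAC TTC TTA GGT CAT TAT GTC CAG TAA ATG AAC CCC — no ATG→stop ORF.
Forward-strand max 9 nt; reverse-strand max 21 nt. The reverse strand has the longer ORF.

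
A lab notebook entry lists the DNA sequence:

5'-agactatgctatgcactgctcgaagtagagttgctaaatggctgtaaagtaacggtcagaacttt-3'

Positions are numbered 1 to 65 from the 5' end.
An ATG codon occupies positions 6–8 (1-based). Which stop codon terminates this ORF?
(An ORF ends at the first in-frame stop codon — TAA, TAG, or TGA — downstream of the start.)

Codons from position 6: ATG (6–8), CTA (9–11), TGC (12–14), ACT (15–17), GCT (18–20), CGA (21–23), AGT (24–26), AGA (27–29), GTT (30–32), GCT (33–35), AAA (36–38), TGG (39–41), CTG (42–44), TAA (45–47).
The first in-frame stop codon is TAA.

TAA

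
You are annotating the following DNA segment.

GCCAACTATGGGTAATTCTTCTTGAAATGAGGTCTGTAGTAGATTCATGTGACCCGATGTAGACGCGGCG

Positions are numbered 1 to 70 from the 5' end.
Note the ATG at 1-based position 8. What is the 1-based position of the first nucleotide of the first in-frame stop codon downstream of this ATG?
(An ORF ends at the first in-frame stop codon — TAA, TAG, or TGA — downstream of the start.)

Codons from position 8: ATG (8–10), GGT (11–13), AAT (14–16), TCT (17–19), TCT (20–22), TGA (23–25).
TGA is a stop codon; it begins at position 23.

23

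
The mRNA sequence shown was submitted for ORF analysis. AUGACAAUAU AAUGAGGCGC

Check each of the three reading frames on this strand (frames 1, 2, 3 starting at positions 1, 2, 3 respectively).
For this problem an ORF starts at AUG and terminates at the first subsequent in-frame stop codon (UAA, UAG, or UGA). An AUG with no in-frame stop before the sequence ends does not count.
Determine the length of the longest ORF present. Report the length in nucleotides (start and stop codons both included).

Frame 1: AUG ACA AUA UAA UGA GGC — AUG at 1, stop UAA at 10 → 12 nt.
Frame 2: UGA CAA UAU AAU GAG GCG — no AUG→stop ORF.
Frame 3: GAC AAU AUA AUG AGG CGC — no AUG→stop ORF.
Longest: frame 1, positions 1–12, 12 nt = 4 codons = 3 aa. → 12 nucleotides.

12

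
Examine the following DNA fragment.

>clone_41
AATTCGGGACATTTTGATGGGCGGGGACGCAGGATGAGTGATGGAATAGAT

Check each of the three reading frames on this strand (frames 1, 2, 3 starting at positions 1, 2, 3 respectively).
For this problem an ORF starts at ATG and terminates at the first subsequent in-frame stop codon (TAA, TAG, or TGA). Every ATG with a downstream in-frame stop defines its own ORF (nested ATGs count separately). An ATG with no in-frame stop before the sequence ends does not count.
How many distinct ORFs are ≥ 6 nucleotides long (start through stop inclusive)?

Frame 1: AAT TCG GGA CAT TTT GAT GGG CGG GGA CGC AGG ATG AGT GAT GGA ATA GAT — no ATG→stop ORF.
Frame 2: ATT CGG GAC ATT TTG ATG GGC GGG GAC GCA GGA TGA GTG ATG GAA TAG — ATG at 17, stop TGA at 35 → 21 nt; ATG at 41, stop TAG at 47 → 9 nt.
Frame 3: TTC GGG ACA TTT TGA TGG GCG GGG ACG CAG GAT GAG TGA TGG AAT AGA — no ATG→stop ORF.
ORFs ≥ 6 nucleotides: frame 2 17–37 (21 nucleotides), frame 2 41–49 (9 nucleotides). Count = 2.

2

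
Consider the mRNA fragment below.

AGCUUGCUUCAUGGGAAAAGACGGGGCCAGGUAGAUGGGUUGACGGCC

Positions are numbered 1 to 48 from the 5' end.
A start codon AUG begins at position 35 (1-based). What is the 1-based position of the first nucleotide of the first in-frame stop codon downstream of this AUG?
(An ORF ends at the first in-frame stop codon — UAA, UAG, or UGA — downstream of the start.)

Codons from position 35: AUG (35–37), GGU (38–40), UGA (41–43).
UGA is a stop codon; it begins at position 41.

41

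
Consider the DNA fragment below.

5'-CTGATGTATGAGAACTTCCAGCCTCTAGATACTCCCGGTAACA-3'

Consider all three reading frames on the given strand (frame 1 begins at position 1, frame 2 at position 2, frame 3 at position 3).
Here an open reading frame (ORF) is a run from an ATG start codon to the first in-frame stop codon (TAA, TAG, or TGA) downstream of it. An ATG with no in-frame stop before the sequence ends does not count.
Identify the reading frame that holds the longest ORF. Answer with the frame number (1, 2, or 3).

2

Frame 1: CTG ATG TAT GAG AAC TTC CAG CCT CTA GAT ACT CCC GGT AAC — no ATG→stop ORF.
Frame 2: TGA TGT ATG AGA ACT TCC AGC CTC TAG ATA CTC CCG GTA ACA — ATG at 8, stop TAG at 26 → 21 nt.
Frame 3: GAT GTA TGA GAA CTT CCA GCC TCT AGA TAC TCC CGG TAA — no ATG→stop ORF.
Longest ORF is 21 nt in frame 2 (positions 8–28).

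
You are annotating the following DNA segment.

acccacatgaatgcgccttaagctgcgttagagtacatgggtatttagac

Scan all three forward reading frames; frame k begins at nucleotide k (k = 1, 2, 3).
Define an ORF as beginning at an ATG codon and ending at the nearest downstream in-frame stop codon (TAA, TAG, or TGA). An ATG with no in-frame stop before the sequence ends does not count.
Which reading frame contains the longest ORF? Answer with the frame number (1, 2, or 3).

2

Frame 1: ACC CAC ATG AAT GCG CCT TAA GCT GCG TTA GAG TAC ATG GGT ATT TAG — ATG at 7, stop TAA at 19 → 15 nt; ATG at 37, stop TAG at 46 → 12 nt.
Frame 2: CCC ACA TGA ATG CGC CTT AAG CTG CGT TAG AGT ACA TGG GTA TTT AGA — ATG at 11, stop TAG at 29 → 21 nt.
Frame 3: CCA CAT GAA TGC GCC TTA AGC TGC GTT AGA GTA CAT GGG TAT TTA GAC — no ATG→stop ORF.
Longest ORF is 21 nt in frame 2 (positions 11–31).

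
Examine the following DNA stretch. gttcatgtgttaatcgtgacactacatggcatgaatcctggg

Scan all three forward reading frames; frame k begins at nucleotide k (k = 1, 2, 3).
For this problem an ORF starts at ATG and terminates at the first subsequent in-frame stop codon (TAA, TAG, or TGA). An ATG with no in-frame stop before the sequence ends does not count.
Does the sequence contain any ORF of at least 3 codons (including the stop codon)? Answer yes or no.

Frame 1: GTT CAT GTG TTA ATC GTG ACA CTA CAT GGC ATG AAT CCT GGG — no ATG→stop ORF.
Frame 2: TTC ATG TGT TAA TCG TGA CAC TAC ATG GCA TGA ATC CTG — ATG at 5, stop TAA at 11 → 9 nt; ATG at 26, stop TGA at 32 → 9 nt.
Frame 3: TCA TGT GTT AAT CGT GAC ACT ACA TGG CAT GAA TCC TGG — no ATG→stop ORF.
Frame 2 has an ORF of 3 codons (positions 5–13) ≥ 3, so yes.

yes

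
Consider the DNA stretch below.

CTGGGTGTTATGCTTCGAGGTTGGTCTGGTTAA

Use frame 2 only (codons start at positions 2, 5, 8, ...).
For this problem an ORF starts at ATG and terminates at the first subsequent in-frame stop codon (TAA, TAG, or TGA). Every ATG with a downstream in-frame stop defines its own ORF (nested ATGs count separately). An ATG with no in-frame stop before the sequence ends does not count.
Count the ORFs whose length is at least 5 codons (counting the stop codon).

Frame 2: TGG GTG TTA TGC TTC GAG GTT GGT CTG GTT — no ATG→stop ORF.
No ORF reaches 5 codons. Count = 0.

0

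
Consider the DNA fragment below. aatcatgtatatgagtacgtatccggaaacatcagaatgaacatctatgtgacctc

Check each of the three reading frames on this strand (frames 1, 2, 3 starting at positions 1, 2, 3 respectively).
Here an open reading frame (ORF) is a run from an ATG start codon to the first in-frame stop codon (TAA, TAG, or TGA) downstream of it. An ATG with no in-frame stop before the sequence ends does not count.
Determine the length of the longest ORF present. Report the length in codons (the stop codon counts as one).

Frame 1: AAT CAT GTA TAT GAG TAC GTA TCC GGA AAC ATC AGA ATG AAC ATC TAT GTG ACC — no ATG→stop ORF.
Frame 2: ATC ATG TAT ATG AGT ACG TAT CCG GAA ACA TCA GAA TGA ACA TCT ATG TGA CCT — ATG at 5, stop TGA at 38 → 36 nt; ATG at 11, stop TGA at 38 → 30 nt; ATG at 47, stop TGA at 50 → 6 nt.
Frame 3: TCA TGT ATA TGA GTA CGT ATC CGG AAA CAT CAG AAT GAA CAT CTA TGT GAC CTC — no ATG→stop ORF.
Longest: frame 2, positions 5–40, 36 nt = 12 codons = 11 aa. → 12 codons.

12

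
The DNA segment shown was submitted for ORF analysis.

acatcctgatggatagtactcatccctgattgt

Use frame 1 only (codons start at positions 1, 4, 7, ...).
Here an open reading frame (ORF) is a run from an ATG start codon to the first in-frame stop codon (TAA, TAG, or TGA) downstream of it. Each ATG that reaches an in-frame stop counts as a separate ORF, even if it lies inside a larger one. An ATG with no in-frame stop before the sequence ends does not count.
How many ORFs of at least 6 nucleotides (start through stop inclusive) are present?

Frame 1: ACA TCC TGA TGG ATA GTA CTC ATC CCT GAT TGT — no ATG→stop ORF.
No ORF reaches 6 nucleotides. Count = 0.

0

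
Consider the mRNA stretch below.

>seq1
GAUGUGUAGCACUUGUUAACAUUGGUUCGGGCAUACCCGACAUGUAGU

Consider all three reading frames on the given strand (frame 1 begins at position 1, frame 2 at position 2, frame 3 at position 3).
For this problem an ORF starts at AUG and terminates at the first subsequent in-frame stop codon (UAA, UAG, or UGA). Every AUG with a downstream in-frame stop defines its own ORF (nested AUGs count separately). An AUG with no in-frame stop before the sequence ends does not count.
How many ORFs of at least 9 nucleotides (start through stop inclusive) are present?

1

Frame 1: GAU GUG UAG CAC UUG UUA ACA UUG GUU CGG GCA UAC CCG ACA UGU AGU — no AUG→stop ORF.
Frame 2: AUG UGU AGC ACU UGU UAA CAU UGG UUC GGG CAU ACC CGA CAU GUA — AUG at 2, stop UAA at 17 → 18 nt.
Frame 3: UGU GUA GCA CUU GUU AAC AUU GGU UCG GGC AUA CCC GAC AUG UAG — AUG at 42, stop UAG at 45 → 6 nt.
ORFs ≥ 9 nucleotides: frame 2 2–19 (18 nucleotides). Count = 1.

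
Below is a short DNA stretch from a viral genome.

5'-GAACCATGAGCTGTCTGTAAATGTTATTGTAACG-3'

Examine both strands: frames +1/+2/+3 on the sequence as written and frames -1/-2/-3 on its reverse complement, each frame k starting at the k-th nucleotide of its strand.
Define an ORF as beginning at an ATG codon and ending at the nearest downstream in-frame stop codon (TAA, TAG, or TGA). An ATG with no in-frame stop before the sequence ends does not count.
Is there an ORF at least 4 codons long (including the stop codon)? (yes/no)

yes

Reverse complement (5'→3'): CGTTACAATAACATTTACAGACAGCTCATGGTTC
Frame +1: GAA CCA TGA GCT GTC TGT AAA TGT TAT TGT AAC — no ATG→stop ORF.
Frame +2: AAC CAT GAG CTG TCT GTA AAT GTT ATT GTA ACG — no ATG→stop ORF.
Frame +3: ACC ATG AGC TGT CTG TAA ATG TTA TTG TAA — ATG at 6, stop TAA at 18 → 15 nt; ATG at 21, stop TAA at 30 → 12 nt.
Frame -1: CGT TAC AAT AAC ATT TAC AGA CAG CTC ATG GTT — no ATG→stop ORF.
Frame -2: GTT ACA ATA ACA TTT ACA GAC AGC TCA TGG TTC — no ATG→stop ORF.
Frame -3: TTA CAA TAA CAT TTA CAG ACA GCT CAT GGT — no ATG→stop ORF.
Frame +3 has an ORF of 5 codons (positions 6–20) ≥ 4, so yes.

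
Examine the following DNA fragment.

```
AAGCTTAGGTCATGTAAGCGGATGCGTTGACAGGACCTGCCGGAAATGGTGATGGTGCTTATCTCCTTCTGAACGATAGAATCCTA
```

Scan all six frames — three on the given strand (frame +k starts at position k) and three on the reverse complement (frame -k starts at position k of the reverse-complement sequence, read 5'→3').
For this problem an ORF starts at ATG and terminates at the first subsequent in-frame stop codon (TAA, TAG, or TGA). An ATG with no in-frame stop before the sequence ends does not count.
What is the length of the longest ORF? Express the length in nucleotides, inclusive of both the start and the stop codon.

27

Reverse complement (5'→3'): TAGGATTCTATCGTTCAGAAGGAGATAAGCACCATCACCATTTCCGGCAGGTCCTGTCAACGCATCCGCTTACATGACCTAAGCTT
Frame +1: AAG CTT AGG TCA TGT AAG CGG ATG CGT TGA CAG GAC CTG CCG GAA ATG GTG ATG GTG CTT ATC TCC TTC TGA ACG ATA GAA TCC — ATG at 22, stop TGA at 28 → 9 nt; ATG at 46, stop TGA at 70 → 27 nt; ATG at 52, stop TGA at 70 → 21 nt.
Frame +2: AGC TTA GGT CAT GTA AGC GGA TGC GTT GAC AGG ACC TGC CGG AAA TGG TGA TGG TGC TTA TCT CCT TCT GAA CGA TAG AAT CCT — no ATG→stop ORF.
Frame +3: GCT TAG GTC ATG TAA GCG GAT GCG TTG ACA GGA CCT GCC GGA AAT GGT GAT GGT GCT TAT CTC CTT CTG AAC GAT AGA ATC CTA — ATG at 12, stop TAA at 15 → 6 nt.
Frame -1: TAG GAT TCT ATC GTT CAG AAG GAG ATA AGC ACC ATC ACC ATT TCC GGC AGG TCC TGT CAA CGC ATC CGC TTA CAT GAC CTA AGC — no ATG→stop ORF.
Frame -2: AGG ATT CTA TCG TTC AGA AGG AGA TAA GCA CCA TCA CCA TTT CCG GCA GGT CCT GTC AAC GCA TCC GCT TAC ATG ACC TAA GCT — ATG at 74, stop TAA at 80 → 9 nt.
Frame -3: GGA TTC TAT CGT TCA GAA GGA GAT AAG CAC CAT CAC CAT TTC CGG CAG GTC CTG TCA ACG CAT CCG CTT ACA TGA CCT AAG CTT — no ATG→stop ORF.
Longest: frame +1, positions 46–72, 27 nt = 9 codons = 8 aa. → 27 nucleotides.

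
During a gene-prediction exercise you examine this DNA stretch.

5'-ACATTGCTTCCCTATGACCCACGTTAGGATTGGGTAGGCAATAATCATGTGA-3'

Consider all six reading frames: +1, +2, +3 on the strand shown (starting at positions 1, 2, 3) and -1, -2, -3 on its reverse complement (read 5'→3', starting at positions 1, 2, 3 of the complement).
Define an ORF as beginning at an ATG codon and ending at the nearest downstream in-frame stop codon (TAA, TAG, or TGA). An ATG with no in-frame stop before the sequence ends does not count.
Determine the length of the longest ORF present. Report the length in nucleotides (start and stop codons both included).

24

Reverse complement (5'→3'): TCACATGATTATTGCCTACCCAATCCTAACGTGGGTCATAGGGAAGCAATGT
Frame +1: ACA TTG CTT CCC TAT GAC CCA CGT TAG GAT TGG GTA GGC AAT AAT CAT GTG — no ATG→stop ORF.
Frame +2: CAT TGC TTC CCT ATG ACC CAC GTT AGG ATT GGG TAG GCA ATA ATC ATG TGA — ATG at 14, stop TAG at 35 → 24 nt; ATG at 47, stop TGA at 50 → 6 nt.
Frame +3: ATT GCT TCC CTA TGA CCC ACG TTA GGA TTG GGT AGG CAA TAA TCA TGT — no ATG→stop ORF.
Frame -1: TCA CAT GAT TAT TGC CTA CCC AAT CCT AAC GTG GGT CAT AGG GAA GCA ATG — no ATG→stop ORF.
Frame -2: CAC ATG ATT ATT GCC TAC CCA ATC CTA ACG TGG GTC ATA GGG AAG CAA TGT — no ATG→stop ORF.
Frame -3: ACA TGA TTA TTG CCT ACC CAA TCC TAA CGT GGG TCA TAG GGA AGC AAT — no ATG→stop ORF.
Longest: frame +2, positions 14–37, 24 nt = 8 codons = 7 aa. → 24 nucleotides.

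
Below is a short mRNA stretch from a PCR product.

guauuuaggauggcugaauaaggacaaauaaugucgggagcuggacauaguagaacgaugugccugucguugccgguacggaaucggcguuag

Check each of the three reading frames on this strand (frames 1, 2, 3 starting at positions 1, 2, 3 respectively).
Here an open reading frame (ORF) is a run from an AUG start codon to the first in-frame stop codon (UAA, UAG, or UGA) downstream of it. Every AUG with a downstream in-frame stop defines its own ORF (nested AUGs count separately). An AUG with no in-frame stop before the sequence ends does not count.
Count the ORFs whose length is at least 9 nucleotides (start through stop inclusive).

Frame 1: GUA UUU AGG AUG GCU GAA UAA GGA CAA AUA AUG UCG GGA GCU GGA CAU AGU AGA ACG AUG UGC CUG UCG UUG CCG GUA CGG AAU CGG CGU UAG — AUG at 10, stop UAA at 19 → 12 nt; AUG at 31, stop UAG at 91 → 63 nt; AUG at 58, stop UAG at 91 → 36 nt.
Frame 2: UAU UUA GGA UGG CUG AAU AAG GAC AAA UAA UGU CGG GAG CUG GAC AUA GUA GAA CGA UGU GCC UGU CGU UGC CGG UAC GGA AUC GGC GUU — no AUG→stop ORF.
Frame 3: AUU UAG GAU GGC UGA AUA AGG ACA AAU AAU GUC GGG AGC UGG ACA UAG UAG AAC GAU GUG CCU GUC GUU GCC GGU ACG GAA UCG GCG UUA — no AUG→stop ORF.
ORFs ≥ 9 nucleotides: frame 1 10–21 (12 nucleotides), frame 1 31–93 (63 nucleotides), frame 1 58–93 (36 nucleotides). Count = 3.

3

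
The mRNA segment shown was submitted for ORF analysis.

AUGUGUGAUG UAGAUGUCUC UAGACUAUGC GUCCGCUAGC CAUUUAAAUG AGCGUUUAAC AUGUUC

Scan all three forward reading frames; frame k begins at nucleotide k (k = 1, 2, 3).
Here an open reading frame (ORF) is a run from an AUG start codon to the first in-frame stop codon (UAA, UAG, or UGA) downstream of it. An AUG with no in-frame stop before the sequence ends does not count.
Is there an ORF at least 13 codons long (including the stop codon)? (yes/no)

yes

Frame 1: AUG UGU GAU GUA GAU GUC UCU AGA CUA UGC GUC CGC UAG CCA UUU AAA UGA GCG UUU AAC AUG UUC — AUG at 1, stop UAG at 37 → 39 nt.
Frame 2: UGU GUG AUG UAG AUG UCU CUA GAC UAU GCG UCC GCU AGC CAU UUA AAU GAG CGU UUA ACA UGU — AUG at 8, stop UAG at 11 → 6 nt.
Frame 3: GUG UGA UGU AGA UGU CUC UAG ACU AUG CGU CCG CUA GCC AUU UAA AUG AGC GUU UAA CAU GUU — AUG at 27, stop UAA at 45 → 21 nt; AUG at 48, stop UAA at 57 → 12 nt.
Frame 1 has an ORF of 13 codons (positions 1–39) ≥ 13, so yes.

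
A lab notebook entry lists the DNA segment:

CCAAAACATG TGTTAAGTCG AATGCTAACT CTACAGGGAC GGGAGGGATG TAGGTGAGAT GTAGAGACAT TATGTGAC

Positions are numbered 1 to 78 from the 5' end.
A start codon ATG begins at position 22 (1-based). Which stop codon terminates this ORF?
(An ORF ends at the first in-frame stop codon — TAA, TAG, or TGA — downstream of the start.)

Codons from position 22: ATG (22–24), CTA (25–27), ACT (28–30), CTA (31–33), CAG (34–36), GGA (37–39), CGG (40–42), GAG (43–45), GGA (46–48), TGT (49–51), AGG (52–54), TGA (55–57).
The first in-frame stop codon is TGA.

TGA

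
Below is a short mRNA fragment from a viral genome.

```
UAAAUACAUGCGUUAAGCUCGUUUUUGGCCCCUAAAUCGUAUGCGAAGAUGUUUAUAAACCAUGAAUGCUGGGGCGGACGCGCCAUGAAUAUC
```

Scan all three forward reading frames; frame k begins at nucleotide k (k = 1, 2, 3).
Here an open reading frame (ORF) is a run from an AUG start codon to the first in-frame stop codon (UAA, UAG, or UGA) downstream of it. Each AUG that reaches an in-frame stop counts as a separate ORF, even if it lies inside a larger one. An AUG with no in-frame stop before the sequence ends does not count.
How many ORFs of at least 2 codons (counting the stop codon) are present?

Frame 1: UAA AUA CAU GCG UUA AGC UCG UUU UUG GCC CCU AAA UCG UAU GCG AAG AUG UUU AUA AAC CAU GAA UGC UGG GGC GGA CGC GCC AUG AAU AUC — no AUG→stop ORF.
Frame 2: AAA UAC AUG CGU UAA GCU CGU UUU UGG CCC CUA AAU CGU AUG CGA AGA UGU UUA UAA ACC AUG AAU GCU GGG GCG GAC GCG CCA UGA AUA — AUG at 8, stop UAA at 14 → 9 nt; AUG at 41, stop UAA at 56 → 18 nt; AUG at 62, stop UGA at 86 → 27 nt.
Frame 3: AAU ACA UGC GUU AAG CUC GUU UUU GGC CCC UAA AUC GUA UGC GAA GAU GUU UAU AAA CCA UGA AUG CUG GGG CGG ACG CGC CAU GAA UAU — no AUG→stop ORF.
ORFs ≥ 2 codons: frame 2 8–16 (3 codons), frame 2 41–58 (6 codons), frame 2 62–88 (9 codons). Count = 3.

3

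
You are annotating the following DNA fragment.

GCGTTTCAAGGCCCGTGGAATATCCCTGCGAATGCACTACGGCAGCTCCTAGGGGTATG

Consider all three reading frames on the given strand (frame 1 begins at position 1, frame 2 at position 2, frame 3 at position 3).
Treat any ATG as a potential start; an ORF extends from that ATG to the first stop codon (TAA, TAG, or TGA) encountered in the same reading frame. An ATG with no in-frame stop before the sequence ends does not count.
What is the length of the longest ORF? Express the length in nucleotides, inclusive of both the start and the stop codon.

Frame 1: GCG TTT CAA GGC CCG TGG AAT ATC CCT GCG AAT GCA CTA CGG CAG CTC CTA GGG GTA — no ATG→stop ORF.
Frame 2: CGT TTC AAG GCC CGT GGA ATA TCC CTG CGA ATG CAC TAC GGC AGC TCC TAG GGG TAT — ATG at 32, stop TAG at 50 → 21 nt.
Frame 3: GTT TCA AGG CCC GTG GAA TAT CCC TGC GAA TGC ACT ACG GCA GCT CCT AGG GGT ATG — no ATG→stop ORF.
Longest: frame 2, positions 32–52, 21 nt = 7 codons = 6 aa. → 21 nucleotides.

21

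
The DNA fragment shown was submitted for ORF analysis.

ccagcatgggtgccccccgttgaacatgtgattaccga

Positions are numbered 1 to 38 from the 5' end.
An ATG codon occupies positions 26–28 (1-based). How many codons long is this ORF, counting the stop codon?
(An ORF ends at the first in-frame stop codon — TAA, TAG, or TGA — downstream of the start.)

2

Codons from position 26: ATG (26–28), TGA (29–31).
TGA is the first in-frame stop; that's 2 codons including the stop.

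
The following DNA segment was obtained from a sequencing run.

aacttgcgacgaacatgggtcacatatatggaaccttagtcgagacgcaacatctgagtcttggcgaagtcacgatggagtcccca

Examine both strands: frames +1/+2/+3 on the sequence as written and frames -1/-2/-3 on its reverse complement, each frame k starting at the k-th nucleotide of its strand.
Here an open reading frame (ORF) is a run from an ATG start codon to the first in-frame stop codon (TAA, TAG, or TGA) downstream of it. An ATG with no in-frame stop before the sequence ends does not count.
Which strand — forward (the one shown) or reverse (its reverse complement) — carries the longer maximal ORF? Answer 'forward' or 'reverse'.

Reverse complement (5'→3'): TGGGGACTCCATCGTGACTTCGCCAAGACTCAGATGTTGCGTCTCGACTAAGGTTCCATATATGTGACCCATGTTCGTCGCAAGTT
Frame +1: AAC TTG CGA CGA ACA TGG GTC ACA TAT ATG GAA CCT TAG TCG AGA CGC AAC ATC TGA GTC TTG GCG AAG TCA CGA TGG AGT CCC — ATG at 28, stop TAG at 37 → 12 nt.
Frame +2: ACT TGC GAC GAA CAT GGG TCA CAT ATA TGG AAC CTT AGT CGA GAC GCA ACA TCT GAG TCT TGG CGA AGT CAC GAT GGA GTC CCC — no ATG→stop ORF.
Frame +3: CTT GCG ACG AAC ATG GGT CAC ATA TAT GGA ACC TTA GTC GAG ACG CAA CAT CTG AGT CTT GGC GAA GTC ACG ATG GAG TCC CCA — no ATG→stop ORF.
Frame -1: TGG GGA CTC CAT CGT GAC TTC GCC AAG ACT CAG ATG TTG CGT CTC GAC TAA GGT TCC ATA TAT GTG ACC CAT GTT CGT CGC AAG — ATG at 34, stop TAA at 49 → 18 nt.
Frame -2: GGG GAC TCC ATC GTG ACT TCG CCA AGA CTC AGA TGT TGC GTC TCG ACT AAG GTT CCA TAT ATG TGA CCC ATG TTC GTC GCA AGT — ATG at 62, stop TGA at 65 → 6 nt.
Frame -3: GGG ACT CCA TCG TGA CTT CGC CAA GAC TCA GAT GTT GCG TCT CGA CTA AGG TTC CAT ATA TGT GAC CCA TGT TCG TCG CAA GTT — no ATG→stop ORF.
Forward-strand max 12 nt; reverse-strand max 18 nt. The reverse strand has the longer ORF.

reverse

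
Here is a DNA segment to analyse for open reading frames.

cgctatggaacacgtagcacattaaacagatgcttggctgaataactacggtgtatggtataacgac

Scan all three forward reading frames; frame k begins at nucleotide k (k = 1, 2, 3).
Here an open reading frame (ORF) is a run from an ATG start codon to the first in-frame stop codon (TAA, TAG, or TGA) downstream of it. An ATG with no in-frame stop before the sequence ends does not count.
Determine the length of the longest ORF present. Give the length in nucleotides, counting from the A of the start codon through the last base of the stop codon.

21

Frame 1: CGC TAT GGA ACA CGT AGC ACA TTA AAC AGA TGC TTG GCT GAA TAA CTA CGG TGT ATG GTA TAA CGA — ATG at 55, stop TAA at 61 → 9 nt.
Frame 2: GCT ATG GAA CAC GTA GCA CAT TAA ACA GAT GCT TGG CTG AAT AAC TAC GGT GTA TGG TAT AAC GAC — ATG at 5, stop TAA at 23 → 21 nt.
Frame 3: CTA TGG AAC ACG TAG CAC ATT AAA CAG ATG CTT GGC TGA ATA ACT ACG GTG TAT GGT ATA ACG — ATG at 30, stop TGA at 39 → 12 nt.
Longest: frame 2, positions 5–25, 21 nt = 7 codons = 6 aa. → 21 nucleotides.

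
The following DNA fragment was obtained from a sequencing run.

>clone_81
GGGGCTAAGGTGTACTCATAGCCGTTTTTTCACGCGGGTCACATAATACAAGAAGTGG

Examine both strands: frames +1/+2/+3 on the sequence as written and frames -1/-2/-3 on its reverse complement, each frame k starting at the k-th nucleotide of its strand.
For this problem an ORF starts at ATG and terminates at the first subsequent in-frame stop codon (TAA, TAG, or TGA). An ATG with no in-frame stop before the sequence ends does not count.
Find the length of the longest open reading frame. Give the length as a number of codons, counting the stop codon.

Reverse complement (5'→3'): CCACTTCTTGTATTATGTGACCCGCGTGAAAAAACGGCTATGAGTACACCTTAGCCCC
Frame +1: GGG GCT AAG GTG TAC TCA TAG CCG TTT TTT CAC GCG GGT CAC ATA ATA CAA GAA GTG — no ATG→stop ORF.
Frame +2: GGG CTA AGG TGT ACT CAT AGC CGT TTT TTC ACG CGG GTC ACA TAA TAC AAG AAG TGG — no ATG→stop ORF.
Frame +3: GGC TAA GGT GTA CTC ATA GCC GTT TTT TCA CGC GGG TCA CAT AAT ACA AGA AGT — no ATG→stop ORF.
Frame -1: CCA CTT CTT GTA TTA TGT GAC CCG CGT GAA AAA ACG GCT ATG AGT ACA CCT TAG CCC — ATG at 40, stop TAG at 52 → 15 nt.
Frame -2: CAC TTC TTG TAT TAT GTG ACC CGC GTG AAA AAA CGG CTA TGA GTA CAC CTT AGC CCC — no ATG→stop ORF.
Frame -3: ACT TCT TGT ATT ATG TGA CCC GCG TGA AAA AAC GGC TAT GAG TAC ACC TTA GCC — ATG at 15, stop TGA at 18 → 6 nt.
Longest: frame -1, positions 40–54, 15 nt = 5 codons = 4 aa. → 5 codons.

5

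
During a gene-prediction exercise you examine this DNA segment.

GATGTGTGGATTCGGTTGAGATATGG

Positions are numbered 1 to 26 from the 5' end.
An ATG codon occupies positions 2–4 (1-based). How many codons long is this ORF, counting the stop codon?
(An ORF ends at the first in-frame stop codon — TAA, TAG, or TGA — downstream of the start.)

6

Codons from position 2: ATG (2–4), TGT (5–7), GGA (8–10), TTC (11–13), GGT (14–16), TGA (17–19).
TGA is the first in-frame stop; that's 6 codons including the stop.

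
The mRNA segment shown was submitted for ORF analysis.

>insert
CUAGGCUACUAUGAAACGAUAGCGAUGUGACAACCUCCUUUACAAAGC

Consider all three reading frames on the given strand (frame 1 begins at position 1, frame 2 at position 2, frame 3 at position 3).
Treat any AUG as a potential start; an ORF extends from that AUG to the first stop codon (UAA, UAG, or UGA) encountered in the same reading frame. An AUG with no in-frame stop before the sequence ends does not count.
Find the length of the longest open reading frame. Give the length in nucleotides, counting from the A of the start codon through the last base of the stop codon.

Frame 1: CUA GGC UAC UAU GAA ACG AUA GCG AUG UGA CAA CCU CCU UUA CAA AGC — AUG at 25, stop UGA at 28 → 6 nt.
Frame 2: UAG GCU ACU AUG AAA CGA UAG CGA UGU GAC AAC CUC CUU UAC AAA — AUG at 11, stop UAG at 20 → 12 nt.
Frame 3: AGG CUA CUA UGA AAC GAU AGC GAU GUG ACA ACC UCC UUU ACA AAG — no AUG→stop ORF.
Longest: frame 2, positions 11–22, 12 nt = 4 codons = 3 aa. → 12 nucleotides.

12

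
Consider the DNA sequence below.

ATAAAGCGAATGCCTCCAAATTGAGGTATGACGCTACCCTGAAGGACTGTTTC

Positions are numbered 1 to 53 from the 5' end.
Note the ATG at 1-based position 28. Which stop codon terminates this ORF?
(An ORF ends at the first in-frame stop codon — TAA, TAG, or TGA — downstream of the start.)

Codons from position 28: ATG (28–30), ACG (31–33), CTA (34–36), CCC (37–39), TGA (40–42).
The first in-frame stop codon is TGA.

TGA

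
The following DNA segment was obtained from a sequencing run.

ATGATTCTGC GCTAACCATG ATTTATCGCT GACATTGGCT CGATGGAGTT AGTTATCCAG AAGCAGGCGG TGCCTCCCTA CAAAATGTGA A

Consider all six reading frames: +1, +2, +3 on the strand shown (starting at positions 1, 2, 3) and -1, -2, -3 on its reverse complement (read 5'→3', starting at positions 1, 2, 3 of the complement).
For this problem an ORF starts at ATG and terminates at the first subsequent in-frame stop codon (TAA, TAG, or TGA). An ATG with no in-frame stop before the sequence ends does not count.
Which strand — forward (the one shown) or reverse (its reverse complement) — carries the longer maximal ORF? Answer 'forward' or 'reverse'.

forward

Reverse complement (5'→3'): TTCACATTTTGTAGGGAGGCACCGCCTGCTTCTGGATAACTAACTCCATCGAGCCAATGTCAGCGATAAATCATGGTTAGCGCAGAATCAT
Frame +1: ATG ATT CTG CGC TAA CCA TGA TTT ATC GCT GAC ATT GGC TCG ATG GAG TTA GTT ATC CAG AAG CAG GCG GTG CCT CCC TAC AAA ATG TGA — ATG at 1, stop TAA at 13 → 15 nt; ATG at 43, stop TGA at 88 → 48 nt; ATG at 85, stop TGA at 88 → 6 nt.
Frame +2: TGA TTC TGC GCT AAC CAT GAT TTA TCG CTG ACA TTG GCT CGA TGG AGT TAG TTA TCC AGA AGC AGG CGG TGC CTC CCT ACA AAA TGT GAA — no ATG→stop ORF.
Frame +3: GAT TCT GCG CTA ACC ATG ATT TAT CGC TGA CAT TGG CTC GAT GGA GTT AGT TAT CCA GAA GCA GGC GGT GCC TCC CTA CAA AAT GTG — ATG at 18, stop TGA at 30 → 15 nt.
Frame -1: TTC ACA TTT TGT AGG GAG GCA CCG CCT GCT TCT GGA TAA CTA ACT CCA TCG AGC CAA TGT CAG CGA TAA ATC ATG GTT AGC GCA GAA TCA — no ATG→stop ORF.
Frame -2: TCA CAT TTT GTA GGG AGG CAC CGC CTG CTT CTG GAT AAC TAA CTC CAT CGA GCC AAT GTC AGC GAT AAA TCA TGG TTA GCG CAG AAT CAT — no ATG→stop ORF.
Frame -3: CAC ATT TTG TAG GGA GGC ACC GCC TGC TTC TGG ATA ACT AAC TCC ATC GAG CCA ATG TCA GCG ATA AAT CAT GGT TAG CGC AGA ATC — ATG at 57, stop TAG at 78 → 24 nt.
Forward-strand max 48 nt; reverse-strand max 24 nt. The forward strand has the longer ORF.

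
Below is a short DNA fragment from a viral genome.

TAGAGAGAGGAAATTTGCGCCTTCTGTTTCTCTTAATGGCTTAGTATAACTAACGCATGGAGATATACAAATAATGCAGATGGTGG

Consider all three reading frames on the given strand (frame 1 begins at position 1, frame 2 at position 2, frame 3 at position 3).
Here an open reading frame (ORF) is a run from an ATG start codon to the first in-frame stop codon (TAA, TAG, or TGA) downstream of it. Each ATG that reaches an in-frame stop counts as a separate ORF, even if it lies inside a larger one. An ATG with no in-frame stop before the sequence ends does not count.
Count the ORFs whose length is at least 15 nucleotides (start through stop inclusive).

Frame 1: TAG AGA GAG GAA ATT TGC GCC TTC TGT TTC TCT TAA TGG CTT AGT ATA ACT AAC GCA TGG AGA TAT ACA AAT AAT GCA GAT GGT — no ATG→stop ORF.
Frame 2: AGA GAG AGG AAA TTT GCG CCT TCT GTT TCT CTT AAT GGC TTA GTA TAA CTA ACG CAT GGA GAT ATA CAA ATA ATG CAG ATG GTG — no ATG→stop ORF.
Frame 3: GAG AGA GGA AAT TTG CGC CTT CTG TTT CTC TTA ATG GCT TAG TAT AAC TAA CGC ATG GAG ATA TAC AAA TAA TGC AGA TGG TGG — ATG at 36, stop TAG at 42 → 9 nt; ATG at 57, stop TAA at 72 → 18 nt.
ORFs ≥ 15 nucleotides: frame 3 57–74 (18 nucleotides). Count = 1.

1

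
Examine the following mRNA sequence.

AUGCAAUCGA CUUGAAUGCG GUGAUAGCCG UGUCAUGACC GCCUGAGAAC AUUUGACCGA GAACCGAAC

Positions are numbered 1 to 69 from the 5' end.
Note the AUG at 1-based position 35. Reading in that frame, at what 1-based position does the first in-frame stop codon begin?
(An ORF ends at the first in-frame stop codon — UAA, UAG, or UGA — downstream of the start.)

Codons from position 35: AUG (35–37), ACC (38–40), GCC (41–43), UGA (44–46).
UGA is a stop codon; it begins at position 44.

44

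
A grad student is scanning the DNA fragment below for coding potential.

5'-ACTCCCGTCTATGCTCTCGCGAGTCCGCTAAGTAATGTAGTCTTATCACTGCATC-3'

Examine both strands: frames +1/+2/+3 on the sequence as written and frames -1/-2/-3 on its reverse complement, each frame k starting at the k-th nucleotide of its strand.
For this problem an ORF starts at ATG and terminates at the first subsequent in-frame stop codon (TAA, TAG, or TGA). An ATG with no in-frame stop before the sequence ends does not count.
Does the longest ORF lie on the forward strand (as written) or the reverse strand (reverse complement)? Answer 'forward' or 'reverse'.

Reverse complement (5'→3'): GATGCAGTGATAAGACTACATTACTTAGCGGACTCGCGAGAGCATAGACGGGAGT
Frame +1: ACT CCC GTC TAT GCT CTC GCG AGT CCG CTA AGT AAT GTA GTC TTA TCA CTG CAT — no ATG→stop ORF.
Frame +2: CTC CCG TCT ATG CTC TCG CGA GTC CGC TAA GTA ATG TAG TCT TAT CAC TGC ATC — ATG at 11, stop TAA at 29 → 21 nt; ATG at 35, stop TAG at 38 → 6 nt.
Frame +3: TCC CGT CTA TGC TCT CGC GAG TCC GCT AAG TAA TGT AGT CTT ATC ACT GCA — no ATG→stop ORF.
Frame -1: GAT GCA GTG ATA AGA CTA CAT TAC TTA GCG GAC TCG CGA GAG CAT AGA CGG GAG — no ATG→stop ORF.
Frame -2: ATG CAG TGA TAA GAC TAC ATT ACT TAG CGG ACT CGC GAG AGC ATA GAC GGG AGT — ATG at 2, stop TGA at 8 → 9 nt.
Frame -3: TGC AGT GAT AAG ACT ACA TTA CTT AGC GGA CTC GCG AGA GCA TAG ACG GGA — no ATG→stop ORF.
Forward-strand max 21 nt; reverse-strand max 9 nt. The forward strand has the longer ORF.

forward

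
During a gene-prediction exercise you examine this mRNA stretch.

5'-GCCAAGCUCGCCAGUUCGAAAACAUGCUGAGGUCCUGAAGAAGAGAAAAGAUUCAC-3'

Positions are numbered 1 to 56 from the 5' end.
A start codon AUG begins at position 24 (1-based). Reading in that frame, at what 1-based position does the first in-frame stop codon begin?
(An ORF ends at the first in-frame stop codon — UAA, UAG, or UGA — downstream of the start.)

36

Codons from position 24: AUG (24–26), CUG (27–29), AGG (30–32), UCC (33–35), UGA (36–38).
UGA is a stop codon; it begins at position 36.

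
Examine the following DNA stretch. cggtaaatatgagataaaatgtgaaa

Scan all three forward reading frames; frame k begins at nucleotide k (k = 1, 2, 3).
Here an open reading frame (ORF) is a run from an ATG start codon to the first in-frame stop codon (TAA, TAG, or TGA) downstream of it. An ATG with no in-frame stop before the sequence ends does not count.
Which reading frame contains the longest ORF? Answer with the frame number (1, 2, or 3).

3

Frame 1: CGG TAA ATA TGA GAT AAA ATG TGA — ATG at 19, stop TGA at 22 → 6 nt.
Frame 2: GGT AAA TAT GAG ATA AAA TGT GAA — no ATG→stop ORF.
Frame 3: GTA AAT ATG AGA TAA AAT GTG AAA — ATG at 9, stop TAA at 15 → 9 nt.
Longest ORF is 9 nt in frame 3 (positions 9–17).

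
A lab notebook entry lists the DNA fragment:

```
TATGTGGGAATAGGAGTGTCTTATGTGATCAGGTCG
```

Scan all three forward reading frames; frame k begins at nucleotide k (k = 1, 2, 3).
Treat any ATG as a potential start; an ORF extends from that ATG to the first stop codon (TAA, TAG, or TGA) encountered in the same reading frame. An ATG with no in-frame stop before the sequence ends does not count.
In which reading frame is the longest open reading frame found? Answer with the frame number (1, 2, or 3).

2

Frame 1: TAT GTG GGA ATA GGA GTG TCT TAT GTG ATC AGG TCG — no ATG→stop ORF.
Frame 2: ATG TGG GAA TAG GAG TGT CTT ATG TGA TCA GGT — ATG at 2, stop TAG at 11 → 12 nt; ATG at 23, stop TGA at 26 → 6 nt.
Frame 3: TGT GGG AAT AGG AGT GTC TTA TGT GAT CAG GTC — no ATG→stop ORF.
Longest ORF is 12 nt in frame 2 (positions 2–13).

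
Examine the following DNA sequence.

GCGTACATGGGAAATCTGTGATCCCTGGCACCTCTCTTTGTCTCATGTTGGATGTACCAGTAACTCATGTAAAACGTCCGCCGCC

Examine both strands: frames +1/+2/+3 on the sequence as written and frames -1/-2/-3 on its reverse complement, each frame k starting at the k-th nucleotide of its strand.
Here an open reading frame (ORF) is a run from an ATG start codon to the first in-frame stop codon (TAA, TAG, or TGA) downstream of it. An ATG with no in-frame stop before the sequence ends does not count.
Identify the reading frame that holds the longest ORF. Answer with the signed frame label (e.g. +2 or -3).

+1

Reverse complement (5'→3'): GGCGGCGGACGTTTTACATGAGTTACTGGTACATCCAACATGAGACAAAGAGAGGTGCCAGGGATCACAGATTTCCCATGTACGC
Frame +1: GCG TAC ATG GGA AAT CTG TGA TCC CTG GCA CCT CTC TTT GTC TCA TGT TGG ATG TAC CAG TAA CTC ATG TAA AAC GTC CGC CGC — ATG at 7, stop TGA at 19 → 15 nt; ATG at 52, stop TAA at 61 → 12 nt; ATG at 67, stop TAA at 70 → 6 nt.
Frame +2: CGT ACA TGG GAA ATC TGT GAT CCC TGG CAC CTC TCT TTG TCT CAT GTT GGA TGT ACC AGT AAC TCA TGT AAA ACG TCC GCC GCC — no ATG→stop ORF.
Frame +3: GTA CAT GGG AAA TCT GTG ATC CCT GGC ACC TCT CTT TGT CTC ATG TTG GAT GTA CCA GTA ACT CAT GTA AAA CGT CCG CCG — no ATG→stop ORF.
Frame -1: GGC GGC GGA CGT TTT ACA TGA GTT ACT GGT ACA TCC AAC ATG AGA CAA AGA GAG GTG CCA GGG ATC ACA GAT TTC CCA TGT ACG — no ATG→stop ORF.
Frame -2: GCG GCG GAC GTT TTA CAT GAG TTA CTG GTA CAT CCA ACA TGA GAC AAA GAG AGG TGC CAG GGA TCA CAG ATT TCC CAT GTA CGC — no ATG→stop ORF.
Frame -3: CGG CGG ACG TTT TAC ATG AGT TAC TGG TAC ATC CAA CAT GAG ACA AAG AGA GGT GCC AGG GAT CAC AGA TTT CCC ATG TAC — no ATG→stop ORF.
Longest ORF is 15 nt in frame +1 (positions 7–21).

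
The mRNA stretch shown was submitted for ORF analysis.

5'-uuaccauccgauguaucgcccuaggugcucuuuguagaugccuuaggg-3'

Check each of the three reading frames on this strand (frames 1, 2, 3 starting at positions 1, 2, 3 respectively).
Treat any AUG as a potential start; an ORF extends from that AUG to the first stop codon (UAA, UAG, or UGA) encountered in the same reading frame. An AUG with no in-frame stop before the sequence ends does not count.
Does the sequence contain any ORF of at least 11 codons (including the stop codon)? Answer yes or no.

Frame 1: UUA CCA UCC GAU GUA UCG CCC UAG GUG CUC UUU GUA GAU GCC UUA GGG — no AUG→stop ORF.
Frame 2: UAC CAU CCG AUG UAU CGC CCU AGG UGC UCU UUG UAG AUG CCU UAG — AUG at 11, stop UAG at 35 → 27 nt; AUG at 38, stop UAG at 44 → 9 nt.
Frame 3: ACC AUC CGA UGU AUC GCC CUA GGU GCU CUU UGU AGA UGC CUU AGG — no AUG→stop ORF.
Largest ORF found is 9 codons < 11, so no.

no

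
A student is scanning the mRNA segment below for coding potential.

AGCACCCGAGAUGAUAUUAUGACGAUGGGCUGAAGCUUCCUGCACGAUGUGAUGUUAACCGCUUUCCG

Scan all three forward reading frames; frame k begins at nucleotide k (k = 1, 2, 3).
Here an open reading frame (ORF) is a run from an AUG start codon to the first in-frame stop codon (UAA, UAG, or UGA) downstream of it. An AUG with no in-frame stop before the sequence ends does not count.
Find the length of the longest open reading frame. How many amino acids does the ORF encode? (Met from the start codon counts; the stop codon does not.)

4

Frame 1: AGC ACC CGA GAU GAU AUU AUG ACG AUG GGC UGA AGC UUC CUG CAC GAU GUG AUG UUA ACC GCU UUC — AUG at 19, stop UGA at 31 → 15 nt; AUG at 25, stop UGA at 31 → 9 nt.
Frame 2: GCA CCC GAG AUG AUA UUA UGA CGA UGG GCU GAA GCU UCC UGC ACG AUG UGA UGU UAA CCG CUU UCC — AUG at 11, stop UGA at 20 → 12 nt; AUG at 47, stop UGA at 50 → 6 nt.
Frame 3: CAC CCG AGA UGA UAU UAU GAC GAU GGG CUG AAG CUU CCU GCA CGA UGU GAU GUU AAC CGC UUU CCG — no AUG→stop ORF.
Longest: frame 1, positions 19–33, 15 nt = 5 codons = 4 aa. → 4 amino acids.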